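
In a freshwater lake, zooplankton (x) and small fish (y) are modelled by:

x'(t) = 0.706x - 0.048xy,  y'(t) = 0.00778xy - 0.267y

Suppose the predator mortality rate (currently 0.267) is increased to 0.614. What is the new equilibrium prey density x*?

At the interior fixed point, setting dy/dt = 0 with y > 0 fixes x* = (predator death rate)/(xy coefficient) — independent of the other coefficients.
With the change, x* = 0.614/0.00778 = 78.9; it rises from 34.3.

x* ≈ 78.9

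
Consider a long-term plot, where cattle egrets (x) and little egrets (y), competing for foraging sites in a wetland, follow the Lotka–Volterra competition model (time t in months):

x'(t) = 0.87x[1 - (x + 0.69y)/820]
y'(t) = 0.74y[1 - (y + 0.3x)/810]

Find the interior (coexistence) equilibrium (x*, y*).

Setting both brackets to zero gives the nullclines x + 0.69y = 820 and 0.3x + y = 810.
Substituting y = 810 - 0.3x into the first: x(1 - 0.69·0.3) = 820 - 0.69·810.
So x* = 261/0.793 = 329, and then y* = 810 - 0.3·329 = 711.

x* ≈ 329, y* ≈ 711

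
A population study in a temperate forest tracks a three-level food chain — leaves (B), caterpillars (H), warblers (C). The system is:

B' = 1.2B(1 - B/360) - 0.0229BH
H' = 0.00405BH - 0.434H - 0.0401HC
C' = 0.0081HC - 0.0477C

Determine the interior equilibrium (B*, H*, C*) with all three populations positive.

From dC/dt = 0: 0.0081H* = 0.0477, so H* = 5.89.
From dB/dt = 0: 1.2(1 - B*/360) = 0.0229·5.89, giving B* = 360·(1 - 0.112) = 320.
From dH/dt = 0: 0.00405·320 - 0.434 = 0.0401C*, so C* = 0.86/0.0401 = 21.5.

B* ≈ 320, H* ≈ 5.89, C* ≈ 21.5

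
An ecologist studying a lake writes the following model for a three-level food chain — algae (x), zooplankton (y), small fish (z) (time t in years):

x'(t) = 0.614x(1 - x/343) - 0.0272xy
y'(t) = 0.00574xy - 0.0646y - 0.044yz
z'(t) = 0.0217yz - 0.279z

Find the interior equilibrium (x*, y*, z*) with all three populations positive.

x* ≈ 148, y* ≈ 12.9, z* ≈ 17.8

From dz/dt = 0: 0.0217y* = 0.279, so y* = 12.9.
From dx/dt = 0: 0.614(1 - x*/343) = 0.0272·12.9, giving x* = 343·(1 - 0.57) = 148.
From dy/dt = 0: 0.00574·148 - 0.0646 = 0.044z*, so z* = 0.783/0.044 = 17.8.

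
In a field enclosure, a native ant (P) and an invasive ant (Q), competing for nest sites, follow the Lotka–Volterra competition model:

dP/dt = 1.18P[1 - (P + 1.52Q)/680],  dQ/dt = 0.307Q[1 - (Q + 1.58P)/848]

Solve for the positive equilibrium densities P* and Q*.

P* ≈ 434, Q* ≈ 162

Setting both brackets to zero gives the nullclines P + 1.52Q = 680 and 1.58P + Q = 848.
Substituting Q = 848 - 1.58P into the first: P(1 - 1.52·1.58) = 680 - 1.52·848.
So P* = -609/-1.4 = 434, and then Q* = 848 - 1.58·434 = 162.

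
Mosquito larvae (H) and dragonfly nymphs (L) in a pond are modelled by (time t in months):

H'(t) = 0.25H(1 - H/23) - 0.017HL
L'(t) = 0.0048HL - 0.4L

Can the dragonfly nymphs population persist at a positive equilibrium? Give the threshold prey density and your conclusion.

Threshold H = 83.3; K < 83.3, so no, the predator goes extinct.

The predator equation gives dL/dt > 0 only when H > 0.4/0.0048 = 83.3.
Without the predator, H → K = 23. Since 23 < 83.3, the predator cannot invade.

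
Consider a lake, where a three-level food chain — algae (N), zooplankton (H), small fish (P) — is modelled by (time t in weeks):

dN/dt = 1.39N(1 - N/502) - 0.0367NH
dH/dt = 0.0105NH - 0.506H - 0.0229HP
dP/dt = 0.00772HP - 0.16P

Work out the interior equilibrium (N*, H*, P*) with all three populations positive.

N* ≈ 227, H* ≈ 20.7, P* ≈ 82.1

From dP/dt = 0: 0.00772H* = 0.16, so H* = 20.7.
From dN/dt = 0: 1.39(1 - N*/502) = 0.0367·20.7, giving N* = 502·(1 - 0.547) = 227.
From dH/dt = 0: 0.0105·227 - 0.506 = 0.0229P*, so P* = 1.88/0.0229 = 82.1.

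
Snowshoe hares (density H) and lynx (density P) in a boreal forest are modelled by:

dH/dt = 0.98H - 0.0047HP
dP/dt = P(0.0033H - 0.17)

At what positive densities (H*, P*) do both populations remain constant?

H* ≈ 51.5, P* ≈ 209

Set dP/dt = 0 with P > 0: 0.0033H - 0.17 = 0, so H* = 0.17/0.0033 = 51.5.
Set dH/dt = 0 with H > 0: 0.98 - 0.0047P = 0, so P* = 0.98/0.0047 = 209.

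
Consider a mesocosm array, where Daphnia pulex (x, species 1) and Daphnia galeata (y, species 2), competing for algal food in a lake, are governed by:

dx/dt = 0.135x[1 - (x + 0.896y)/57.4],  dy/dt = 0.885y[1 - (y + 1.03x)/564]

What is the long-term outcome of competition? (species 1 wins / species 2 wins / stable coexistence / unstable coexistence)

Compare the nullcline intercepts: K1/α12 = 57.4/0.896 = 64.1 < K2 = 564; K2/α21 = 564/1.03 = 548 > K1 = 57.4.
Since the inequalities point opposite ways, species 2 can invade but species 1 cannot.

species 2 excludes species 1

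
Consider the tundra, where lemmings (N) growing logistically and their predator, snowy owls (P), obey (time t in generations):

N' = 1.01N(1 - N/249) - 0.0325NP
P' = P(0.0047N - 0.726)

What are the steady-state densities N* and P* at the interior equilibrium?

N* ≈ 154, P* ≈ 11.8

From dP/dt = 0 with P > 0: 0.0047N* = 0.726, so N* = 154.
Substitute into dN/dt = 0: 1.01(1 - 154/249) = 0.0325P*.
The bracket is 0.38, giving P* = 0.383/0.0325 = 11.8.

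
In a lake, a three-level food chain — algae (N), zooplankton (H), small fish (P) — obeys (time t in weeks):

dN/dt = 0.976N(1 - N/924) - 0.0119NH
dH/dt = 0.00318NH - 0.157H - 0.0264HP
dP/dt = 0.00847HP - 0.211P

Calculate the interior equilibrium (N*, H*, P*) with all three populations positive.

N* ≈ 643, H* ≈ 24.9, P* ≈ 71.5

From dP/dt = 0: 0.00847H* = 0.211, so H* = 24.9.
From dN/dt = 0: 0.976(1 - N*/924) = 0.0119·24.9, giving N* = 924·(1 - 0.304) = 643.
From dH/dt = 0: 0.00318·643 - 0.157 = 0.0264P*, so P* = 1.89/0.0264 = 71.5.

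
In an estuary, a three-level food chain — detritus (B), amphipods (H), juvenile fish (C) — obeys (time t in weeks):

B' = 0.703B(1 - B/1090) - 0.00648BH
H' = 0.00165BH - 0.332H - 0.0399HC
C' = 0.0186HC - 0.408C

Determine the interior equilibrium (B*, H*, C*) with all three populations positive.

From dC/dt = 0: 0.0186H* = 0.408, so H* = 21.9.
From dB/dt = 0: 0.703(1 - B*/1090) = 0.00648·21.9, giving B* = 1090·(1 - 0.202) = 870.
From dH/dt = 0: 0.00165·870 - 0.332 = 0.0399C*, so C* = 1.1/0.0399 = 27.6.

B* ≈ 870, H* ≈ 21.9, C* ≈ 27.6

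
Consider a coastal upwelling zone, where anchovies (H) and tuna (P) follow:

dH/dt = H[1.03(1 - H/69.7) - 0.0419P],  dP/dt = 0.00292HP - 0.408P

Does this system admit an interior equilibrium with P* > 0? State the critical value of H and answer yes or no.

The predator equation gives dP/dt > 0 only when H > 0.408/0.00292 = 140.
Without the predator, H → K = 69.7. Since 69.7 < 140, the predator cannot invade.

Threshold H = 140; K < 140, so no, the predator goes extinct.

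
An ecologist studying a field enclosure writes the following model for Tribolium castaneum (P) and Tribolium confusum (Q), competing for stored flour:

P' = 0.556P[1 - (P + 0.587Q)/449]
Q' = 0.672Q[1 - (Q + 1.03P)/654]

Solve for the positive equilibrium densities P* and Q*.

P* ≈ 165, Q* ≈ 484

Setting both brackets to zero gives the nullclines P + 0.587Q = 449 and 1.03P + Q = 654.
Substituting Q = 654 - 1.03P into the first: P(1 - 0.587·1.03) = 449 - 0.587·654.
So P* = 65.1/0.395 = 165, and then Q* = 654 - 1.03·165 = 484.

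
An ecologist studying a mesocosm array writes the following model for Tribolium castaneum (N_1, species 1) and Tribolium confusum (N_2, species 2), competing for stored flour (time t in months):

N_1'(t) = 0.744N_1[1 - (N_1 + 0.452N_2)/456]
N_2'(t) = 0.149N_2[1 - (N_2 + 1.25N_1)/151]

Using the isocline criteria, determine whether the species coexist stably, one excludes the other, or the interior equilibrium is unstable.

Compare the nullcline intercepts: K1/α12 = 456/0.452 = 1010 > K2 = 151; K2/α21 = 151/1.25 = 121 < K1 = 456.
Since the inequalities point opposite ways, species 1 can invade but species 2 cannot.

species 1 excludes species 2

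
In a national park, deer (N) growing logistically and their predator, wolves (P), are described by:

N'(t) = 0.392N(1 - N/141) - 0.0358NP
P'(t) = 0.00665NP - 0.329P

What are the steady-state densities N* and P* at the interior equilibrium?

N* ≈ 49.5, P* ≈ 7.11

From dP/dt = 0 with P > 0: 0.00665N* = 0.329, so N* = 49.5.
Substitute into dN/dt = 0: 0.392(1 - 49.5/141) = 0.0358P*.
The bracket is 0.649, giving P* = 0.254/0.0358 = 7.11.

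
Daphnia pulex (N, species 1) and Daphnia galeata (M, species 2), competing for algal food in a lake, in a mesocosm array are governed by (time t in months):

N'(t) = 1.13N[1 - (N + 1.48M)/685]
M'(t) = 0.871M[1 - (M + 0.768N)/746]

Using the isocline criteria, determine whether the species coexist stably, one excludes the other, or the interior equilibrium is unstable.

Compare the nullcline intercepts: K1/α12 = 685/1.48 = 463 < K2 = 746; K2/α21 = 746/0.768 = 971 > K1 = 685.
Since the inequalities point opposite ways, species 2 can invade but species 1 cannot.

species 2 excludes species 1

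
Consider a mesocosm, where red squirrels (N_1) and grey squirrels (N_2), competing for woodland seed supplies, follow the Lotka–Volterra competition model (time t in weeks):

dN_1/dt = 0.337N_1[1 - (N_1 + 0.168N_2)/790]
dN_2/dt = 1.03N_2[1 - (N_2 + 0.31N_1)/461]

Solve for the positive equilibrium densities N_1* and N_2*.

N_1* ≈ 752, N_2* ≈ 228

Setting both brackets to zero gives the nullclines N_1 + 0.168N_2 = 790 and 0.31N_1 + N_2 = 461.
Substituting N_2 = 461 - 0.31N_1 into the first: N_1(1 - 0.168·0.31) = 790 - 0.168·461.
So N_1* = 713/0.948 = 752, and then N_2* = 461 - 0.31·752 = 228.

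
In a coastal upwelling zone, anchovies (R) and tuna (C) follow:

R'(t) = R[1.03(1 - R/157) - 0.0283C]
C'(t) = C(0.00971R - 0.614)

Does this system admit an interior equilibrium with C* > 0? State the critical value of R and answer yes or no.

Threshold R = 63.2; K > 63.2, so yes, the predator persists.

The predator equation gives dC/dt > 0 only when R > 0.614/0.00971 = 63.2.
Without the predator, R → K = 157. Since 157 > 63.2, the predator can invade and persist.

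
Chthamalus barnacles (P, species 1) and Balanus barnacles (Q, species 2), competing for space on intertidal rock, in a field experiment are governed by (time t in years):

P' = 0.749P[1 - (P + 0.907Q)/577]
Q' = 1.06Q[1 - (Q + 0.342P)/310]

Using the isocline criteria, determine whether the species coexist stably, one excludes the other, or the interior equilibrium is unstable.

stable coexistence

Compare the nullcline intercepts: K1/α12 = 577/0.907 = 636 > K2 = 310; K2/α21 = 310/0.342 = 906 > K1 = 577.
Since both inequalities hold, each species can invade when rare, so the interior equilibrium is stable.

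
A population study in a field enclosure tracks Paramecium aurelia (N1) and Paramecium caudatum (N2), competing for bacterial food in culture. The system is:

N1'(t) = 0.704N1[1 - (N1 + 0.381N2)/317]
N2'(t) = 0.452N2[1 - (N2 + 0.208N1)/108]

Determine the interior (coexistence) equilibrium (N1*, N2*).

Setting both brackets to zero gives the nullclines N1 + 0.381N2 = 317 and 0.208N1 + N2 = 108.
Substituting N2 = 108 - 0.208N1 into the first: N1(1 - 0.381·0.208) = 317 - 0.381·108.
So N1* = 276/0.921 = 300, and then N2* = 108 - 0.208·300 = 45.7.

N1* ≈ 300, N2* ≈ 45.7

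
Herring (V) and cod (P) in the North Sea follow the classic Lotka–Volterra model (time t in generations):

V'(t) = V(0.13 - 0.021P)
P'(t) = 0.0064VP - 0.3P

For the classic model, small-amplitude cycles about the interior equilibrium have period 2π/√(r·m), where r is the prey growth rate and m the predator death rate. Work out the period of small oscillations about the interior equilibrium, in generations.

T ≈ 31.8 generations

Here r = 0.13 and m = 0.3, so r·m = 0.039.
ω = √0.039 = 0.197 per generation, hence T = 2π/ω ≈ 31.8 generations.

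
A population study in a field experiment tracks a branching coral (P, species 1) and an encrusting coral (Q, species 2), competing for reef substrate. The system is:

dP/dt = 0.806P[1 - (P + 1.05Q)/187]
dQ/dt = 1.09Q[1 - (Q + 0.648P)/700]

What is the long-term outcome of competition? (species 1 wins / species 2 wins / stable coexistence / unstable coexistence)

Compare the nullcline intercepts: K1/α12 = 187/1.05 = 178 < K2 = 700; K2/α21 = 700/0.648 = 1080 > K1 = 187.
Since the inequalities point opposite ways, species 2 can invade but species 1 cannot.

species 2 excludes species 1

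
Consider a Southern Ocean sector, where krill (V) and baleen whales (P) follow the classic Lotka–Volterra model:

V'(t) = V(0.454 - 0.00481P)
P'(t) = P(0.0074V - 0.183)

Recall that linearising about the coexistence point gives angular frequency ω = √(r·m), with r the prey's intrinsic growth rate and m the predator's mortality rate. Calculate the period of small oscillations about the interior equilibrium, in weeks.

Here r = 0.454 and m = 0.183, so r·m = 0.0831.
ω = √0.0831 = 0.288 per week, hence T = 2π/ω ≈ 21.8 weeks.

T ≈ 21.8 weeks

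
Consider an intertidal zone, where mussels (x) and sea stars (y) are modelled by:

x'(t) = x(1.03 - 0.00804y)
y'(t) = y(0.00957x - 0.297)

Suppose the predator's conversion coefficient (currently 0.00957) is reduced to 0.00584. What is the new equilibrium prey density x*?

At the interior fixed point, setting dy/dt = 0 with y > 0 fixes x* = (predator death rate)/(xy coefficient) — independent of the other coefficients.
With the change, x* = 0.297/0.00584 = 50.9; it rises from 31.

x* ≈ 50.9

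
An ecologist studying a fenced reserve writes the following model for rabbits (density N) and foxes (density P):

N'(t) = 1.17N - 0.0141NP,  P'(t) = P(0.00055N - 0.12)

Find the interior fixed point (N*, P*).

Set dP/dt = 0 with P > 0: 0.00055N - 0.12 = 0, so N* = 0.12/0.00055 = 218.
Set dN/dt = 0 with N > 0: 1.17 - 0.0141P = 0, so P* = 1.17/0.0141 = 83.

N* ≈ 218, P* ≈ 83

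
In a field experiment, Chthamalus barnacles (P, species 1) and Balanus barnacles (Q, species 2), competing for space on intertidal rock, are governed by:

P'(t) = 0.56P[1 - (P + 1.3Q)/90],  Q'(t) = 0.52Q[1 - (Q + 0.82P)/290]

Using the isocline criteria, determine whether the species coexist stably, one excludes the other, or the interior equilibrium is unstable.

Compare the nullcline intercepts: K1/α12 = 90/1.3 = 69.2 < K2 = 290; K2/α21 = 290/0.82 = 354 > K1 = 90.
Since the inequalities point opposite ways, species 2 can invade but species 1 cannot.

species 2 excludes species 1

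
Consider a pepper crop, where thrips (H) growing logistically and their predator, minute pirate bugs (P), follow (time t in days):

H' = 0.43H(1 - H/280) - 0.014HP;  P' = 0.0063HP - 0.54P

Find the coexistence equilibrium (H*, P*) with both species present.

From dP/dt = 0 with P > 0: 0.0063H* = 0.54, so H* = 85.7.
Substitute into dH/dt = 0: 0.43(1 - 85.7/280) = 0.014P*.
The bracket is 0.694, giving P* = 0.298/0.014 = 21.3.

H* ≈ 85.7, P* ≈ 21.3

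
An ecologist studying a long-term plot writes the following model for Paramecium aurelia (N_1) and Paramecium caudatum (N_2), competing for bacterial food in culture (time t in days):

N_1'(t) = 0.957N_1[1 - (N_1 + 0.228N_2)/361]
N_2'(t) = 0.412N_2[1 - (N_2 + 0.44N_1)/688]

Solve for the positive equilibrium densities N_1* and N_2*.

Setting both brackets to zero gives the nullclines N_1 + 0.228N_2 = 361 and 0.44N_1 + N_2 = 688.
Substituting N_2 = 688 - 0.44N_1 into the first: N_1(1 - 0.228·0.44) = 361 - 0.228·688.
So N_1* = 204/0.9 = 227, and then N_2* = 688 - 0.44·227 = 588.

N_1* ≈ 227, N_2* ≈ 588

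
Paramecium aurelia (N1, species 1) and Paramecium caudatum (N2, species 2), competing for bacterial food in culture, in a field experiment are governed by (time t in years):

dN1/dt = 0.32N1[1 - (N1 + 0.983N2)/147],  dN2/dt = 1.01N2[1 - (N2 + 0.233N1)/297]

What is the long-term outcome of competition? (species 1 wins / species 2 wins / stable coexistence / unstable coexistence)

species 2 excludes species 1

Compare the nullcline intercepts: K1/α12 = 147/0.983 = 150 < K2 = 297; K2/α21 = 297/0.233 = 1270 > K1 = 147.
Since the inequalities point opposite ways, species 2 can invade but species 1 cannot.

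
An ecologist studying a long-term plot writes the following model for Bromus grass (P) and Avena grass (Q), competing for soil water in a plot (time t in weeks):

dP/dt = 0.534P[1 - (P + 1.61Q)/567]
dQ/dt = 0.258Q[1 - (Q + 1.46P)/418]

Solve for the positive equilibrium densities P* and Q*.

Setting both brackets to zero gives the nullclines P + 1.61Q = 567 and 1.46P + Q = 418.
Substituting Q = 418 - 1.46P into the first: P(1 - 1.61·1.46) = 567 - 1.61·418.
So P* = -106/-1.35 = 78.5, and then Q* = 418 - 1.46·78.5 = 303.

P* ≈ 78.5, Q* ≈ 303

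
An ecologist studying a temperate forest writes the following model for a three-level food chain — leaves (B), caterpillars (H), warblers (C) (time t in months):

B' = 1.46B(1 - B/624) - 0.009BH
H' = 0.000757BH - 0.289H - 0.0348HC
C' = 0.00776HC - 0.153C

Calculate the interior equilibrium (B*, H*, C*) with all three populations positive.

From dC/dt = 0: 0.00776H* = 0.153, so H* = 19.7.
From dB/dt = 0: 1.46(1 - B*/624) = 0.009·19.7, giving B* = 624·(1 - 0.122) = 548.
From dH/dt = 0: 0.000757·548 - 0.289 = 0.0348C*, so C* = 0.126/0.0348 = 3.62.

B* ≈ 548, H* ≈ 19.7, C* ≈ 3.62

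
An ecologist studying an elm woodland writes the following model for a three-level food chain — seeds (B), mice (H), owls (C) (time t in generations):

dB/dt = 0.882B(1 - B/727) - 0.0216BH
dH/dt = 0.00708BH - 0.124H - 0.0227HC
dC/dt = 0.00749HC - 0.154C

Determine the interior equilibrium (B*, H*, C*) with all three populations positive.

From dC/dt = 0: 0.00749H* = 0.154, so H* = 20.6.
From dB/dt = 0: 0.882(1 - B*/727) = 0.0216·20.6, giving B* = 727·(1 - 0.504) = 361.
From dH/dt = 0: 0.00708·361 - 0.124 = 0.0227C*, so C* = 2.43/0.0227 = 107.

B* ≈ 361, H* ≈ 20.6, C* ≈ 107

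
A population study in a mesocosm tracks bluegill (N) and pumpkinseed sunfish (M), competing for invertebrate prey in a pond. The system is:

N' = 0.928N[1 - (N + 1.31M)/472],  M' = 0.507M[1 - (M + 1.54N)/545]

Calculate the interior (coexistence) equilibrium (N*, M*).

Setting both brackets to zero gives the nullclines N + 1.31M = 472 and 1.54N + M = 545.
Substituting M = 545 - 1.54N into the first: N(1 - 1.31·1.54) = 472 - 1.31·545.
So N* = -242/-1.02 = 238, and then M* = 545 - 1.54·238 = 179.

N* ≈ 238, M* ≈ 179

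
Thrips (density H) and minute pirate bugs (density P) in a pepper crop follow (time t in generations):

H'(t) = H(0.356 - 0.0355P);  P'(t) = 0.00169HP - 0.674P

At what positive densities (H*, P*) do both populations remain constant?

Set dP/dt = 0 with P > 0: 0.00169H - 0.674 = 0, so H* = 0.674/0.00169 = 399.
Set dH/dt = 0 with H > 0: 0.356 - 0.0355P = 0, so P* = 0.356/0.0355 = 10.

H* ≈ 399, P* ≈ 10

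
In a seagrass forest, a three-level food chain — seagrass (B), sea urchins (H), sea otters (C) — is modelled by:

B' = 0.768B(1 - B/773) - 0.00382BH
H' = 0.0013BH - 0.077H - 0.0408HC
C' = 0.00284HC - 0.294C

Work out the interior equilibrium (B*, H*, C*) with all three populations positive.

B* ≈ 375, H* ≈ 104, C* ≈ 10.1

From dC/dt = 0: 0.00284H* = 0.294, so H* = 104.
From dB/dt = 0: 0.768(1 - B*/773) = 0.00382·104, giving B* = 773·(1 - 0.515) = 375.
From dH/dt = 0: 0.0013·375 - 0.077 = 0.0408C*, so C* = 0.41/0.0408 = 10.1.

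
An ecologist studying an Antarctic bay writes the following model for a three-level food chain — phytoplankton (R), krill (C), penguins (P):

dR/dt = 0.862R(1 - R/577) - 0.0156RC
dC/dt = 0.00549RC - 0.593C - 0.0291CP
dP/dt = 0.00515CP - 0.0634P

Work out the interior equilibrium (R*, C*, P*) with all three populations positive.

From dP/dt = 0: 0.00515C* = 0.0634, so C* = 12.3.
From dR/dt = 0: 0.862(1 - R*/577) = 0.0156·12.3, giving R* = 577·(1 - 0.223) = 448.
From dC/dt = 0: 0.00549·448 - 0.593 = 0.0291P*, so P* = 1.87/0.0291 = 64.2.

R* ≈ 448, C* ≈ 12.3, P* ≈ 64.2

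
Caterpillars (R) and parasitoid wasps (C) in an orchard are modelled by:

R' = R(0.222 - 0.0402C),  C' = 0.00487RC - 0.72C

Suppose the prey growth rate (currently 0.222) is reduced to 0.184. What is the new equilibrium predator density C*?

C* ≈ 4.58

At the interior fixed point, setting dR/dt = 0 with R > 0 fixes C* = (prey growth rate)/(RC coefficient) — independent of the other coefficients.
With the change, C* = 0.184/0.0402 = 4.58; it falls from 5.52.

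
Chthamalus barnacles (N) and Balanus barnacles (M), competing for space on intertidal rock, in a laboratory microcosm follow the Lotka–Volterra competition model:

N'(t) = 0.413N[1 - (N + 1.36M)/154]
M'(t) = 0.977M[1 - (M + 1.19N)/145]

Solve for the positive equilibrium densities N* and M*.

N* ≈ 69.9, M* ≈ 61.9

Setting both brackets to zero gives the nullclines N + 1.36M = 154 and 1.19N + M = 145.
Substituting M = 145 - 1.19N into the first: N(1 - 1.36·1.19) = 154 - 1.36·145.
So N* = -43.2/-0.618 = 69.9, and then M* = 145 - 1.19·69.9 = 61.9.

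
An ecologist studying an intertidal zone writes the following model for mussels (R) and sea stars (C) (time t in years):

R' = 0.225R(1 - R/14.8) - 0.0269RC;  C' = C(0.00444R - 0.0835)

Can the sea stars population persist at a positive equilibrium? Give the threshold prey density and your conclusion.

Threshold R = 18.8; K < 18.8, so no, the predator goes extinct.

The predator equation gives dC/dt > 0 only when R > 0.0835/0.00444 = 18.8.
Without the predator, R → K = 14.8. Since 14.8 < 18.8, the predator cannot invade.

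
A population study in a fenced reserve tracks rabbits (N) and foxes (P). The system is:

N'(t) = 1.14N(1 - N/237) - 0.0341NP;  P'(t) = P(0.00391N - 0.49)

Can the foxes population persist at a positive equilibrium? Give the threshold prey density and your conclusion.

Threshold N = 125; K > 125, so yes, the predator persists.

The predator equation gives dP/dt > 0 only when N > 0.49/0.00391 = 125.
Without the predator, N → K = 237. Since 237 > 125, the predator can invade and persist.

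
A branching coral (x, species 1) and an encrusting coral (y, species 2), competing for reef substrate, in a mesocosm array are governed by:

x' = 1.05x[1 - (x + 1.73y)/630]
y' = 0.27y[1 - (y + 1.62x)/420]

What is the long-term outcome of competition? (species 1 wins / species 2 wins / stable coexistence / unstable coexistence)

unstable coexistence (outcome depends on initial conditions)

Compare the nullcline intercepts: K1/α12 = 630/1.73 = 364 < K2 = 420; K2/α21 = 420/1.62 = 259 < K1 = 630.
Since both are reversed, neither can invade when rare; the interior point is a saddle.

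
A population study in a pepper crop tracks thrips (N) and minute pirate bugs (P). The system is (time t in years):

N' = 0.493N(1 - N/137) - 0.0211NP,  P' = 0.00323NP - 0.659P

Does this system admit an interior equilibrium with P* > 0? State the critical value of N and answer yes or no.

Threshold N = 204; K < 204, so no, the predator goes extinct.

The predator equation gives dP/dt > 0 only when N > 0.659/0.00323 = 204.
Without the predator, N → K = 137. Since 137 < 204, the predator cannot invade.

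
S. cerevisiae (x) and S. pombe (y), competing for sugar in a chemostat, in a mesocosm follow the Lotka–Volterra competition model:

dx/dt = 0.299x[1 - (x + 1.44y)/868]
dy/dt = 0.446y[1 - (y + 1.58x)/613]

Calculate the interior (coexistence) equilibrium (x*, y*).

Setting both brackets to zero gives the nullclines x + 1.44y = 868 and 1.58x + y = 613.
Substituting y = 613 - 1.58x into the first: x(1 - 1.44·1.58) = 868 - 1.44·613.
So x* = -14.7/-1.28 = 11.5, and then y* = 613 - 1.58·11.5 = 595.

x* ≈ 11.5, y* ≈ 595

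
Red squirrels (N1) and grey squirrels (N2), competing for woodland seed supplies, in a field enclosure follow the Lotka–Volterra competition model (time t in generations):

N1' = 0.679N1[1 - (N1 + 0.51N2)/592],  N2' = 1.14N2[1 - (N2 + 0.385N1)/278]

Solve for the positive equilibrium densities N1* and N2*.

N1* ≈ 560, N2* ≈ 62.3

Setting both brackets to zero gives the nullclines N1 + 0.51N2 = 592 and 0.385N1 + N2 = 278.
Substituting N2 = 278 - 0.385N1 into the first: N1(1 - 0.51·0.385) = 592 - 0.51·278.
So N1* = 450/0.804 = 560, and then N2* = 278 - 0.385·560 = 62.3.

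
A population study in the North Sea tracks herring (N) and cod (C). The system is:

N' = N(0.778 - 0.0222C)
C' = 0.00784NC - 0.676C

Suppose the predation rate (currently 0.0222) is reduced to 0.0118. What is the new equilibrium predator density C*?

At the interior fixed point, setting dN/dt = 0 with N > 0 fixes C* = (prey growth rate)/(NC coefficient) — independent of the other coefficients.
With the change, C* = 0.778/0.0118 = 65.9; it rises from 35.

C* ≈ 65.9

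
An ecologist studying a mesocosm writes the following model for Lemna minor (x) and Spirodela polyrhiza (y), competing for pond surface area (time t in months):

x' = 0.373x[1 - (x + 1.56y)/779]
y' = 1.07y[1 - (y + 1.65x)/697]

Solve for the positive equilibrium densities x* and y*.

x* ≈ 196, y* ≈ 374

Setting both brackets to zero gives the nullclines x + 1.56y = 779 and 1.65x + y = 697.
Substituting y = 697 - 1.65x into the first: x(1 - 1.56·1.65) = 779 - 1.56·697.
So x* = -308/-1.57 = 196, and then y* = 697 - 1.65·196 = 374.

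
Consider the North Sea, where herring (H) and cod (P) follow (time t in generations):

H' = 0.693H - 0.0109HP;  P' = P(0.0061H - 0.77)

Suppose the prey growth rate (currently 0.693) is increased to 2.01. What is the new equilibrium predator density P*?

At the interior fixed point, setting dH/dt = 0 with H > 0 fixes P* = (prey growth rate)/(HP coefficient) — independent of the other coefficients.
With the change, P* = 2.01/0.0109 = 184; it rises from 63.6.

P* ≈ 184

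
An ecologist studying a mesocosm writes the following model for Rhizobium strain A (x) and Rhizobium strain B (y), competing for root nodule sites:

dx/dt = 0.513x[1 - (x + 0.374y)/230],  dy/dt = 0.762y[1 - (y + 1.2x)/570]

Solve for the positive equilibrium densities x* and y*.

Setting both brackets to zero gives the nullclines x + 0.374y = 230 and 1.2x + y = 570.
Substituting y = 570 - 1.2x into the first: x(1 - 0.374·1.2) = 230 - 0.374·570.
So x* = 16.8/0.551 = 30.5, and then y* = 570 - 1.2·30.5 = 533.

x* ≈ 30.5, y* ≈ 533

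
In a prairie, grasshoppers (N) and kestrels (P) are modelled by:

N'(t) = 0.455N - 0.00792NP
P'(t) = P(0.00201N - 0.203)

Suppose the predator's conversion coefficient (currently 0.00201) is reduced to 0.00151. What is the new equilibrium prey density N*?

At the interior fixed point, setting dP/dt = 0 with P > 0 fixes N* = (predator death rate)/(NP coefficient) — independent of the other coefficients.
With the change, N* = 0.203/0.00151 = 134; it rises from 101.

N* ≈ 134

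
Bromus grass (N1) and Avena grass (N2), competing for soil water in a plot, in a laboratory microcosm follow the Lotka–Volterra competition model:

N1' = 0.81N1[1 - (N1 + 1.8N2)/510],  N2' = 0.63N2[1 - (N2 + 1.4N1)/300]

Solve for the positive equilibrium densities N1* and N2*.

N1* ≈ 19.7, N2* ≈ 272

Setting both brackets to zero gives the nullclines N1 + 1.8N2 = 510 and 1.4N1 + N2 = 300.
Substituting N2 = 300 - 1.4N1 into the first: N1(1 - 1.8·1.4) = 510 - 1.8·300.
So N1* = -30/-1.52 = 19.7, and then N2* = 300 - 1.4·19.7 = 272.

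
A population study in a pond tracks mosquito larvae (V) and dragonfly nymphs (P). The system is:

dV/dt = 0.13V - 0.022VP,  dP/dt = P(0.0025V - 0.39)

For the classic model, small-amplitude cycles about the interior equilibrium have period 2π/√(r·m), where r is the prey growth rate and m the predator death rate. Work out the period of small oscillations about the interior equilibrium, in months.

Here r = 0.13 and m = 0.39, so r·m = 0.0507.
ω = √0.0507 = 0.225 per month, hence T = 2π/ω ≈ 27.9 months.

T ≈ 27.9 months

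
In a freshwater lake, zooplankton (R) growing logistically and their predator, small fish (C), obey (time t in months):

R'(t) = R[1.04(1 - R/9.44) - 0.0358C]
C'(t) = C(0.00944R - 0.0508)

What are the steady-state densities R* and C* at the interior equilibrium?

From dC/dt = 0 with C > 0: 0.00944R* = 0.0508, so R* = 5.38.
Substitute into dR/dt = 0: 1.04(1 - 5.38/9.44) = 0.0358C*.
The bracket is 0.43, giving C* = 0.447/0.0358 = 12.5.

R* ≈ 5.38, C* ≈ 12.5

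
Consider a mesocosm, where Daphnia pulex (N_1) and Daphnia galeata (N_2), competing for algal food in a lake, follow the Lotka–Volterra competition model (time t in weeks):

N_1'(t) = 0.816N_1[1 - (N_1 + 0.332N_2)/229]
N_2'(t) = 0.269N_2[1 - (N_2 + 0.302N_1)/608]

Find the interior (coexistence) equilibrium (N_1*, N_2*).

N_1* ≈ 30.2, N_2* ≈ 599

Setting both brackets to zero gives the nullclines N_1 + 0.332N_2 = 229 and 0.302N_1 + N_2 = 608.
Substituting N_2 = 608 - 0.302N_1 into the first: N_1(1 - 0.332·0.302) = 229 - 0.332·608.
So N_1* = 27.1/0.9 = 30.2, and then N_2* = 608 - 0.302·30.2 = 599.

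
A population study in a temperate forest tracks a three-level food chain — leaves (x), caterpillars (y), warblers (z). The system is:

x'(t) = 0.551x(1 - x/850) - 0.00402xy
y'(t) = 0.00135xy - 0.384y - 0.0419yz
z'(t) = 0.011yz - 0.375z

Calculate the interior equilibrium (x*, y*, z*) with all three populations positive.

From dz/dt = 0: 0.011y* = 0.375, so y* = 34.1.
From dx/dt = 0: 0.551(1 - x*/850) = 0.00402·34.1, giving x* = 850·(1 - 0.249) = 639.
From dy/dt = 0: 0.00135·639 - 0.384 = 0.0419z*, so z* = 0.478/0.0419 = 11.4.

x* ≈ 639, y* ≈ 34.1, z* ≈ 11.4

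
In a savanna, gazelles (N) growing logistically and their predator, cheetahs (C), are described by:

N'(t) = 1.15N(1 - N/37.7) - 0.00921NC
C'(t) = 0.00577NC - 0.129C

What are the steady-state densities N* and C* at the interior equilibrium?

N* ≈ 22.4, C* ≈ 50.8

From dC/dt = 0 with C > 0: 0.00577N* = 0.129, so N* = 22.4.
Substitute into dN/dt = 0: 1.15(1 - 22.4/37.7) = 0.00921C*.
The bracket is 0.407, giving C* = 0.468/0.00921 = 50.8.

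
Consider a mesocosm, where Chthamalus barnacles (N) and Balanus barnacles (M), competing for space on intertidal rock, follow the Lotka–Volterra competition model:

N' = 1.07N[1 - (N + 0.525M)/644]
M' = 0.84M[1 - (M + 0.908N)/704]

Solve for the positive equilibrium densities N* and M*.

Setting both brackets to zero gives the nullclines N + 0.525M = 644 and 0.908N + M = 704.
Substituting M = 704 - 0.908N into the first: N(1 - 0.525·0.908) = 644 - 0.525·704.
So N* = 274/0.523 = 524, and then M* = 704 - 0.908·524 = 228.

N* ≈ 524, M* ≈ 228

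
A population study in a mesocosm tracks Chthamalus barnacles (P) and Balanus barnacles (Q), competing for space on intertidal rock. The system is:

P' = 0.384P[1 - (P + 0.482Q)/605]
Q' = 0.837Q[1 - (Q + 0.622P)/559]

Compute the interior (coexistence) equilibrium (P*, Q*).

Setting both brackets to zero gives the nullclines P + 0.482Q = 605 and 0.622P + Q = 559.
Substituting Q = 559 - 0.622P into the first: P(1 - 0.482·0.622) = 605 - 0.482·559.
So P* = 336/0.7 = 479, and then Q* = 559 - 0.622·479 = 261.

P* ≈ 479, Q* ≈ 261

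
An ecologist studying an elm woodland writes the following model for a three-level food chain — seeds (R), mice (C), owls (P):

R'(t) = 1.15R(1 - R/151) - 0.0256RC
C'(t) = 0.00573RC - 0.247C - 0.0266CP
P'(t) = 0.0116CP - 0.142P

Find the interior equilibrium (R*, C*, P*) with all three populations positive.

R* ≈ 110, C* ≈ 12.2, P* ≈ 14.4

From dP/dt = 0: 0.0116C* = 0.142, so C* = 12.2.
From dR/dt = 0: 1.15(1 - R*/151) = 0.0256·12.2, giving R* = 151·(1 - 0.273) = 110.
From dC/dt = 0: 0.00573·110 - 0.247 = 0.0266P*, so P* = 0.382/0.0266 = 14.4.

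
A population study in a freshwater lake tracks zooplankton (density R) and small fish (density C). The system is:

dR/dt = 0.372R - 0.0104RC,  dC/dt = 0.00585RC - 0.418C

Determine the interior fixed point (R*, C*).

Set dC/dt = 0 with C > 0: 0.00585R - 0.418 = 0, so R* = 0.418/0.00585 = 71.5.
Set dR/dt = 0 with R > 0: 0.372 - 0.0104C = 0, so C* = 0.372/0.0104 = 35.8.

R* ≈ 71.5, C* ≈ 35.8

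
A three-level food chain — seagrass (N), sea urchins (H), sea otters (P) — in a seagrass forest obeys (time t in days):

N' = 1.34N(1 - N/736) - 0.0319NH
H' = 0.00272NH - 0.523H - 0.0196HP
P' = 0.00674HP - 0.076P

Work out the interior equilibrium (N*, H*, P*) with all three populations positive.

From dP/dt = 0: 0.00674H* = 0.076, so H* = 11.3.
From dN/dt = 0: 1.34(1 - N*/736) = 0.0319·11.3, giving N* = 736·(1 - 0.268) = 538.
From dH/dt = 0: 0.00272·538 - 0.523 = 0.0196P*, so P* = 0.942/0.0196 = 48.

N* ≈ 538, H* ≈ 11.3, P* ≈ 48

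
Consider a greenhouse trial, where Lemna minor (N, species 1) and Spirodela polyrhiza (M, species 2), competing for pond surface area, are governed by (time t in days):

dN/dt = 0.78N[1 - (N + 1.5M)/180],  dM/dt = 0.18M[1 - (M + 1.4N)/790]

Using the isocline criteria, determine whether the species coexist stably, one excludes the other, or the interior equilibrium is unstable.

species 2 excludes species 1

Compare the nullcline intercepts: K1/α12 = 180/1.5 = 120 < K2 = 790; K2/α21 = 790/1.4 = 564 > K1 = 180.
Since the inequalities point opposite ways, species 2 can invade but species 1 cannot.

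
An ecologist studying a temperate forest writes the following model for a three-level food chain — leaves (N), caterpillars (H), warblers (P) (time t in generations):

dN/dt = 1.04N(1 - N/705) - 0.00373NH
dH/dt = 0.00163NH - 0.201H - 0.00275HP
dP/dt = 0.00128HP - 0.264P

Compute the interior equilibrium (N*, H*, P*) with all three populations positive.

From dP/dt = 0: 0.00128H* = 0.264, so H* = 206.
From dN/dt = 0: 1.04(1 - N*/705) = 0.00373·206, giving N* = 705·(1 - 0.74) = 183.
From dH/dt = 0: 0.00163·183 - 0.201 = 0.00275P*, so P* = 0.0981/0.00275 = 35.7.

N* ≈ 183, H* ≈ 206, P* ≈ 35.7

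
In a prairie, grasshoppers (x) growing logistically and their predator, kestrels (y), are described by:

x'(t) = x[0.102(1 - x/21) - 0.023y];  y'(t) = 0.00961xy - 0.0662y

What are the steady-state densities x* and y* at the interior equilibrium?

x* ≈ 6.89, y* ≈ 2.98

From dy/dt = 0 with y > 0: 0.00961x* = 0.0662, so x* = 6.89.
Substitute into dx/dt = 0: 0.102(1 - 6.89/21) = 0.023y*.
The bracket is 0.672, giving y* = 0.0685/0.023 = 2.98.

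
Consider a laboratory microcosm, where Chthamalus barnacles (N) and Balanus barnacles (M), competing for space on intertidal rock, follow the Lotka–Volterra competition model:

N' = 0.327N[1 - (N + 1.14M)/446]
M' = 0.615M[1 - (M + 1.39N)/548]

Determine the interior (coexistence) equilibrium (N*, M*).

Setting both brackets to zero gives the nullclines N + 1.14M = 446 and 1.39N + M = 548.
Substituting M = 548 - 1.39N into the first: N(1 - 1.14·1.39) = 446 - 1.14·548.
So N* = -179/-0.585 = 306, and then M* = 548 - 1.39·306 = 123.

N* ≈ 306, M* ≈ 123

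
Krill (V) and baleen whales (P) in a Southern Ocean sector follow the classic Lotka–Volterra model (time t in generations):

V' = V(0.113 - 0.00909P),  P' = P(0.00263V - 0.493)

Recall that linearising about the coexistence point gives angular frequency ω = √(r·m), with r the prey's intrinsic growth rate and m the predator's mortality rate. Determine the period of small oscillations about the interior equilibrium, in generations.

Here r = 0.113 and m = 0.493, so r·m = 0.0557.
ω = √0.0557 = 0.236 per generation, hence T = 2π/ω ≈ 26.6 generations.

T ≈ 26.6 generations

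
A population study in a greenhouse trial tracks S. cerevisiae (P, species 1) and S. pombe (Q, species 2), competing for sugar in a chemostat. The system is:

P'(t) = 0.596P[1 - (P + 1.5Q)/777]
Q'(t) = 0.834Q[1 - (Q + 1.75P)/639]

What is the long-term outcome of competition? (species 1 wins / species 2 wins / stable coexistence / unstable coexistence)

Compare the nullcline intercepts: K1/α12 = 777/1.5 = 518 < K2 = 639; K2/α21 = 639/1.75 = 365 < K1 = 777.
Since both are reversed, neither can invade when rare; the interior point is a saddle.

unstable coexistence (outcome depends on initial conditions)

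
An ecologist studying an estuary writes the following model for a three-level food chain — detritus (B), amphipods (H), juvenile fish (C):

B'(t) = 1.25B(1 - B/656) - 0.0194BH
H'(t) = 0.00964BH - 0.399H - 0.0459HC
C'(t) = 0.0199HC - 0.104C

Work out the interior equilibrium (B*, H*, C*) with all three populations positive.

From dC/dt = 0: 0.0199H* = 0.104, so H* = 5.23.
From dB/dt = 0: 1.25(1 - B*/656) = 0.0194·5.23, giving B* = 656·(1 - 0.0811) = 603.
From dH/dt = 0: 0.00964·603 - 0.399 = 0.0459C*, so C* = 5.41/0.0459 = 118.

B* ≈ 603, H* ≈ 5.23, C* ≈ 118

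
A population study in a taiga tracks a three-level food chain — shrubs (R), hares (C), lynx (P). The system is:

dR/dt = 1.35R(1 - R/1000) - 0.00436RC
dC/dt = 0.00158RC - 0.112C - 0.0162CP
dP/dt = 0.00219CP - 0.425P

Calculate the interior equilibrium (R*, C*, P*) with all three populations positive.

From dP/dt = 0: 0.00219C* = 0.425, so C* = 194.
From dR/dt = 0: 1.35(1 - R*/1000) = 0.00436·194, giving R* = 1000·(1 - 0.627) = 373.
From dC/dt = 0: 0.00158·373 - 0.112 = 0.0162P*, so P* = 0.478/0.0162 = 29.5.

R* ≈ 373, C* ≈ 194, P* ≈ 29.5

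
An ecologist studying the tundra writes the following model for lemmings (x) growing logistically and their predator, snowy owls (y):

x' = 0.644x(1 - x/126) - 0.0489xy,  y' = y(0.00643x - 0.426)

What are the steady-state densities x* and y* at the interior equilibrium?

x* ≈ 66.3, y* ≈ 6.24

From dy/dt = 0 with y > 0: 0.00643x* = 0.426, so x* = 66.3.
Substitute into dx/dt = 0: 0.644(1 - 66.3/126) = 0.0489y*.
The bracket is 0.474, giving y* = 0.305/0.0489 = 6.24.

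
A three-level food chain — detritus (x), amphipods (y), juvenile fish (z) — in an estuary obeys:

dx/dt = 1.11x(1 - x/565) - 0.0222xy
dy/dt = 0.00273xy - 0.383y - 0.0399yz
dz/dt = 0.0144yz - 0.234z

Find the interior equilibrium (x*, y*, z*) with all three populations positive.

From dz/dt = 0: 0.0144y* = 0.234, so y* = 16.2.
From dx/dt = 0: 1.11(1 - x*/565) = 0.0222·16.2, giving x* = 565·(1 - 0.325) = 381.
From dy/dt = 0: 0.00273·381 - 0.383 = 0.0399z*, so z* = 0.658/0.0399 = 16.5.

x* ≈ 381, y* ≈ 16.2, z* ≈ 16.5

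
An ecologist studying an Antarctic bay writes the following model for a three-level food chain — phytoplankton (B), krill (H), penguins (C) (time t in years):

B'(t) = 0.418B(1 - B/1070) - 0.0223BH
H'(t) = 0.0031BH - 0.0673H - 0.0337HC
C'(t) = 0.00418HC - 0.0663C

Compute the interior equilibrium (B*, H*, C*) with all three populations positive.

From dC/dt = 0: 0.00418H* = 0.0663, so H* = 15.9.
From dB/dt = 0: 0.418(1 - B*/1070) = 0.0223·15.9, giving B* = 1070·(1 - 0.846) = 165.
From dH/dt = 0: 0.0031·165 - 0.0673 = 0.0337C*, so C* = 0.443/0.0337 = 13.1.

B* ≈ 165, H* ≈ 15.9, C* ≈ 13.1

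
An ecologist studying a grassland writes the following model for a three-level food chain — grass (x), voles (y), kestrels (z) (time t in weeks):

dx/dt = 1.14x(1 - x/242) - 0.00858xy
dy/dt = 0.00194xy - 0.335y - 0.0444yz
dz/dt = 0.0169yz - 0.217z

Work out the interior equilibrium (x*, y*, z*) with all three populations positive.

x* ≈ 219, y* ≈ 12.8, z* ≈ 2.01

From dz/dt = 0: 0.0169y* = 0.217, so y* = 12.8.
From dx/dt = 0: 1.14(1 - x*/242) = 0.00858·12.8, giving x* = 242·(1 - 0.0966) = 219.
From dy/dt = 0: 0.00194·219 - 0.335 = 0.0444z*, so z* = 0.0891/0.0444 = 2.01.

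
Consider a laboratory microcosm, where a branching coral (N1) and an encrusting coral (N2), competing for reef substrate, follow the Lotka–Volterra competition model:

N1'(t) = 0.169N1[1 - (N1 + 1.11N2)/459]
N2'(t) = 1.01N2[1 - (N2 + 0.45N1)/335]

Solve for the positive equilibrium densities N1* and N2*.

N1* ≈ 174, N2* ≈ 257

Setting both brackets to zero gives the nullclines N1 + 1.11N2 = 459 and 0.45N1 + N2 = 335.
Substituting N2 = 335 - 0.45N1 into the first: N1(1 - 1.11·0.45) = 459 - 1.11·335.
So N1* = 87.1/0.5 = 174, and then N2* = 335 - 0.45·174 = 257.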